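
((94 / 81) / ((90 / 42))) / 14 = 47 / 1215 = 0.04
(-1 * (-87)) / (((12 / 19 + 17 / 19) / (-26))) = -1482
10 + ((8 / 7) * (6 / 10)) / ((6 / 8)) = 382 / 35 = 10.91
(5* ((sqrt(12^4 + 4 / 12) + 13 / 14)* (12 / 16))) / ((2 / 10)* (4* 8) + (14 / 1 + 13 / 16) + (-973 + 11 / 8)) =-100* sqrt(186627) / 76033-1950 / 532231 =-0.57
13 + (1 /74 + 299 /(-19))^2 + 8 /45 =23164638953 /88957620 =260.40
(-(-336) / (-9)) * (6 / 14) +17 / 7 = -95 / 7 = -13.57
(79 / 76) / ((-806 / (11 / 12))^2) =9559 / 7109616384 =0.00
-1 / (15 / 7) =-7 / 15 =-0.47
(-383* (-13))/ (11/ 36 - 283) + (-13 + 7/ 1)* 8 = -667740/ 10177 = -65.61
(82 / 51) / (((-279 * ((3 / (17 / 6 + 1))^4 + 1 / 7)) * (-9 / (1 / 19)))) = 160628734 / 2468860742007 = 0.00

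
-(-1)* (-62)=-62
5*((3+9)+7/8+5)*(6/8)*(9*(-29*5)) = -2799225/32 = -87475.78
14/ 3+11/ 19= 299/ 57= 5.25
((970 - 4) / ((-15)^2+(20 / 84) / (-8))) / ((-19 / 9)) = -1460592 / 718105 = -2.03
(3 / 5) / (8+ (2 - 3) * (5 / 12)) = 36 / 455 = 0.08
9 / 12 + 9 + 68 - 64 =55 / 4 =13.75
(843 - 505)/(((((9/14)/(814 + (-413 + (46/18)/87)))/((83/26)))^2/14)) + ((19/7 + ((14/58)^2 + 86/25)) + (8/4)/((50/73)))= 18766256436.77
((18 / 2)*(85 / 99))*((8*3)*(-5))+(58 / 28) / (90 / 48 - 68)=-37771876 / 40733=-927.30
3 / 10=0.30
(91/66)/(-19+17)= -91/132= -0.69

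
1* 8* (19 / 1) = 152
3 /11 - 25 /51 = -122 /561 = -0.22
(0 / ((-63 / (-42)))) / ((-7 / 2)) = 0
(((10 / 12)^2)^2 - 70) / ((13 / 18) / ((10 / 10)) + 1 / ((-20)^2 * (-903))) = -677964875 / 7043373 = -96.26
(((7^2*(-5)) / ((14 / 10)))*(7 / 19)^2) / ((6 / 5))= -42875 / 2166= -19.79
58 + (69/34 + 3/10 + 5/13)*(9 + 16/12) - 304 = -722521/3315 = -217.96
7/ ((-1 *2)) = -7/ 2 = -3.50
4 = 4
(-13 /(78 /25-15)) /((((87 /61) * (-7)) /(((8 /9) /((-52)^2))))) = -0.00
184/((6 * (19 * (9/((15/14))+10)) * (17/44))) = 220/969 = 0.23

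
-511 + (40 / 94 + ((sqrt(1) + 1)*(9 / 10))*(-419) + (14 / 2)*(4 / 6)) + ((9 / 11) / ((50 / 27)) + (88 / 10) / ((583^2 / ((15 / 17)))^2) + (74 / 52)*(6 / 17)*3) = -349983396984236983679 / 278170996264225350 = -1258.16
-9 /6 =-3 /2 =-1.50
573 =573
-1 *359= -359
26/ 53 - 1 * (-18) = 980/ 53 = 18.49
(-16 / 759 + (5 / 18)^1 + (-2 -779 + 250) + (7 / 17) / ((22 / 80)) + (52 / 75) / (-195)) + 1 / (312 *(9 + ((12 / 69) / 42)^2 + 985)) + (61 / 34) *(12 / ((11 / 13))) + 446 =-1349076123766398289 / 23338124556318000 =-57.81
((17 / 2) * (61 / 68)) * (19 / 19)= 61 / 8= 7.62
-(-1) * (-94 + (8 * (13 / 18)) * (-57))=-1270 / 3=-423.33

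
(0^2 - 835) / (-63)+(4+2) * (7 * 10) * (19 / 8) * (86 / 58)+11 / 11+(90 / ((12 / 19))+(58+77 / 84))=12385031 / 7308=1694.72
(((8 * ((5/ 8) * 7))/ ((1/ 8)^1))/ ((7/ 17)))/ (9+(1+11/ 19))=64.28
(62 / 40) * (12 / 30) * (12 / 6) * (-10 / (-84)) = 31 / 210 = 0.15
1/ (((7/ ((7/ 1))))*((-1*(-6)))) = 0.17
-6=-6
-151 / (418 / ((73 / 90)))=-0.29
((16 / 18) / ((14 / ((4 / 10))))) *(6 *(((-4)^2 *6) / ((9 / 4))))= 2048 / 315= 6.50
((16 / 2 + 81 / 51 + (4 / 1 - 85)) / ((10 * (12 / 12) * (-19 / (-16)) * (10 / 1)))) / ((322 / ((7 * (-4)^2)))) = -38848 / 185725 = -0.21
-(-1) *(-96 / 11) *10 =-960 / 11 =-87.27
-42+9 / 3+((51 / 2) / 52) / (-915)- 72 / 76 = -24075803 / 602680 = -39.95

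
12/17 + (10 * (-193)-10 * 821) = -172368/17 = -10139.29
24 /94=12 /47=0.26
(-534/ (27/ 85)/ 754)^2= 57229225/ 11512449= 4.97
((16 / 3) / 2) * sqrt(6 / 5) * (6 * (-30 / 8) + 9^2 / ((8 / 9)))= 183 * sqrt(30) / 5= 200.47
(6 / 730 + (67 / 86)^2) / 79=1660673 / 213263660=0.01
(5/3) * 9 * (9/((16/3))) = 405/16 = 25.31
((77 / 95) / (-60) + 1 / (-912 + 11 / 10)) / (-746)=758393 / 38733289800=0.00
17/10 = 1.70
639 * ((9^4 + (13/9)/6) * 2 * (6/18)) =25155797/9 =2795088.56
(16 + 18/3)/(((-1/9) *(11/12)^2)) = -235.64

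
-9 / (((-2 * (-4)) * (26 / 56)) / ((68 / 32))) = -5.15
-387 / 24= -129 / 8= -16.12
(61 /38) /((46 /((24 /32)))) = 183 /6992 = 0.03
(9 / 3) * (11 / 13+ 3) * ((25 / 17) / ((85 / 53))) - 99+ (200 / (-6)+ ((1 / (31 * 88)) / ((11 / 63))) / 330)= -121.75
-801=-801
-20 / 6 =-10 / 3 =-3.33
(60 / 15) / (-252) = -1 / 63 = -0.02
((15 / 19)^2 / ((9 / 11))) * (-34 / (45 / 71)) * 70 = -9293900 / 3249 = -2860.54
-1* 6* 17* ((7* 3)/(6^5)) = -119/432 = -0.28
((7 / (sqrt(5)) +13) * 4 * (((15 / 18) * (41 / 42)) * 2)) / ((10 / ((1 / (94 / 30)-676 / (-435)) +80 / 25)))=4252561 * sqrt(5) / 920025 +55283293 / 1288035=53.26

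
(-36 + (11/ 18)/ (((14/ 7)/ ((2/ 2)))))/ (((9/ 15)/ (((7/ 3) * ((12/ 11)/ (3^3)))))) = -44975/ 8019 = -5.61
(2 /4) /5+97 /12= 491 /60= 8.18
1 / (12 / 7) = 7 / 12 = 0.58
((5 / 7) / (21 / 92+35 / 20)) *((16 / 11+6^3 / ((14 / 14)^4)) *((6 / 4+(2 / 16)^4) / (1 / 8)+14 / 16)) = 17438485 / 17248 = 1011.04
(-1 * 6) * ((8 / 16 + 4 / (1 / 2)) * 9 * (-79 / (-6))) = -12087 / 2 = -6043.50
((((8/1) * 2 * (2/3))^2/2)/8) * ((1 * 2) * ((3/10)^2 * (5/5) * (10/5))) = 64/25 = 2.56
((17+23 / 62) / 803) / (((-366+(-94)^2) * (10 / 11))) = 1077 / 383352200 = 0.00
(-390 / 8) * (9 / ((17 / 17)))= -1755 / 4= -438.75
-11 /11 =-1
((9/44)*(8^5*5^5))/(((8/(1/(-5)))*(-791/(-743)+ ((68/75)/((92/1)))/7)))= -12919284000000/26300879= -491211.11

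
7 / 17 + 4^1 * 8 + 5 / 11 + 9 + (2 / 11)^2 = 86187 / 2057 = 41.90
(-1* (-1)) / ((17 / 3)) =3 / 17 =0.18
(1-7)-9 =-15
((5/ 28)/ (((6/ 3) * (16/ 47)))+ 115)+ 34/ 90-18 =3936847/ 40320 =97.64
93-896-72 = -875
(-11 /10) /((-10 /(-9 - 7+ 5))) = -121 /100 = -1.21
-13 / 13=-1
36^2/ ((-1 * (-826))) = 648/ 413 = 1.57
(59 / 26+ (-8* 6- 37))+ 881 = 20755 / 26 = 798.27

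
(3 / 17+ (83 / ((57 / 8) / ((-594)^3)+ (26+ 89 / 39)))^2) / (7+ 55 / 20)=8411924281376373732403012 / 9331617362879726394784109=0.90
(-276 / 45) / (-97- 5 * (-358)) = -92 / 25395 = -0.00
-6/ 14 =-3/ 7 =-0.43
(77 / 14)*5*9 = 495 / 2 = 247.50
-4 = -4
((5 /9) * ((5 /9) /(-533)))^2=625 /1863907929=0.00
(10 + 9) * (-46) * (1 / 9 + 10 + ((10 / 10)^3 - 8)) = -24472 / 9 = -2719.11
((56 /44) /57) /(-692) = -7 /216942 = -0.00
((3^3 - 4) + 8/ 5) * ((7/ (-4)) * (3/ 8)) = -2583/ 160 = -16.14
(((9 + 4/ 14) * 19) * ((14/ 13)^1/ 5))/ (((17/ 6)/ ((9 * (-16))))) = -32832/ 17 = -1931.29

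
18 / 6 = 3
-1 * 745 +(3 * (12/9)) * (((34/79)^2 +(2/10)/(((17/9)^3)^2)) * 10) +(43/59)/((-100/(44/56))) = -9175779667804657217/12443076127455400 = -737.42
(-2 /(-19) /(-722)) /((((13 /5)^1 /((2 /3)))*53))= -0.00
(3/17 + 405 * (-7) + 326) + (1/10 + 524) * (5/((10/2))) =-337403/170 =-1984.72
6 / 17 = 0.35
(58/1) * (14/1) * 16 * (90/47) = 1169280/47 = 24878.30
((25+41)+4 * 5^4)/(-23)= -2566/23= -111.57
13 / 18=0.72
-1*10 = -10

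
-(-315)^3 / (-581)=-53796.69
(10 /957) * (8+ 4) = 40 /319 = 0.13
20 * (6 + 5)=220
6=6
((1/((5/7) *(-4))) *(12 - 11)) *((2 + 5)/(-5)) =49/100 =0.49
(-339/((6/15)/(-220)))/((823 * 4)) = 93225/1646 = 56.64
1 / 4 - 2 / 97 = 89 / 388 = 0.23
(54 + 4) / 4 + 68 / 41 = 1325 / 82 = 16.16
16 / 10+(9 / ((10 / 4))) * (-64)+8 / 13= -14832 / 65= -228.18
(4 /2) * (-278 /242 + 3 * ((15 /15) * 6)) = 4078 /121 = 33.70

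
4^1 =4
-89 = -89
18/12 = 3/2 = 1.50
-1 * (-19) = 19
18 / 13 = 1.38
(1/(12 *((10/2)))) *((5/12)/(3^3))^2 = 5/1259712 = 0.00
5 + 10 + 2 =17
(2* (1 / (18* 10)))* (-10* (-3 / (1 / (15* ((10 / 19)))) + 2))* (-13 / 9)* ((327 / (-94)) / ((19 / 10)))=2919020 / 458109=6.37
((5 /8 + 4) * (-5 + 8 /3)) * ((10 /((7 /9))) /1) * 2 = -555 /2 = -277.50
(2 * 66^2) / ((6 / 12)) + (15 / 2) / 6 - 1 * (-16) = 69765 / 4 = 17441.25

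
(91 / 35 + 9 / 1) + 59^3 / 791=1072773 / 3955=271.24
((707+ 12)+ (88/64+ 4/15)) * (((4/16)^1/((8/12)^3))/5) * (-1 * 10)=-778293/640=-1216.08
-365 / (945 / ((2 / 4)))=-73 / 378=-0.19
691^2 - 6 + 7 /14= 954951 /2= 477475.50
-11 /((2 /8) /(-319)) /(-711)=-14036 /711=-19.74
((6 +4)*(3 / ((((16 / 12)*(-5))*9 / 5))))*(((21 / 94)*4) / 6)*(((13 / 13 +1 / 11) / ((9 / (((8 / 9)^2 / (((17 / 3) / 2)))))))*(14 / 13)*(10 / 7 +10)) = -1433600 / 9254817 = -0.15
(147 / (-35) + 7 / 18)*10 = -343 / 9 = -38.11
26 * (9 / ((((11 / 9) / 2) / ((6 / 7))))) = 25272 / 77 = 328.21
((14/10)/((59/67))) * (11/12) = 5159/3540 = 1.46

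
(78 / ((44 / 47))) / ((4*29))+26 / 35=130507 / 89320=1.46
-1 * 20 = -20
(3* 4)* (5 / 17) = 60 / 17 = 3.53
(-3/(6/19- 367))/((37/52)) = 2964/257779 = 0.01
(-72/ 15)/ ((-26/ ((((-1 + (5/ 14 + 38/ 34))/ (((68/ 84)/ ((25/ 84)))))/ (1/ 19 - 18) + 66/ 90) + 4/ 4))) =142682219/ 448397950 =0.32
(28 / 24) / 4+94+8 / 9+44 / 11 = 7141 / 72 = 99.18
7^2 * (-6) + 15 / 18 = -1759 / 6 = -293.17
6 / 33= 2 / 11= 0.18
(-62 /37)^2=3844 /1369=2.81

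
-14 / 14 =-1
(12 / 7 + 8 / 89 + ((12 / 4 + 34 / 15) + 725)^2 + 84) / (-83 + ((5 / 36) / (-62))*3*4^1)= -4635483931816 / 721574175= -6424.13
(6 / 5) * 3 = 3.60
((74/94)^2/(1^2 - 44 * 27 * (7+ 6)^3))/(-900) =1369/5189010583500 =0.00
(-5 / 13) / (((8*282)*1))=-5 / 29328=-0.00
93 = 93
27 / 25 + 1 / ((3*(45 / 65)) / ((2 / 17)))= 13043 / 11475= 1.14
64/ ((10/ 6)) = 192/ 5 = 38.40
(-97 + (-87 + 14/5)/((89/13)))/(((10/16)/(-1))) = 389104/2225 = 174.88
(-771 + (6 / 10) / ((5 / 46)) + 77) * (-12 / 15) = 550.78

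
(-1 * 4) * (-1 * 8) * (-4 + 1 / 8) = -124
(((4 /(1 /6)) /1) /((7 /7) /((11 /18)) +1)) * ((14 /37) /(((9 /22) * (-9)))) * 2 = -54208 /28971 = -1.87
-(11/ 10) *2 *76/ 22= -38/ 5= -7.60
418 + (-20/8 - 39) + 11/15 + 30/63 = 79319/210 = 377.71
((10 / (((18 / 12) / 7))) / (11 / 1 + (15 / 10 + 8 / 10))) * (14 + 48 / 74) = 108400 / 2109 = 51.40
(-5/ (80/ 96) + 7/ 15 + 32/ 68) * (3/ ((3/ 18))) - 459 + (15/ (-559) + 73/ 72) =-1878659933/ 3421080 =-549.14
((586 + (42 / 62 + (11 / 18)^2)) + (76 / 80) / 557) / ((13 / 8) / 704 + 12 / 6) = 23121263368192 / 78861583395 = 293.19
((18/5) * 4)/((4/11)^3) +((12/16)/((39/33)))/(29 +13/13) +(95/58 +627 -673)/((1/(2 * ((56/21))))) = 1422763/22620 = 62.90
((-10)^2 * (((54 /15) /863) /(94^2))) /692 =45 /659602982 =0.00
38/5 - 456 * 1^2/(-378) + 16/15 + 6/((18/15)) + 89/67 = 68386/4221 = 16.20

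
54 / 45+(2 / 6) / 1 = 23 / 15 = 1.53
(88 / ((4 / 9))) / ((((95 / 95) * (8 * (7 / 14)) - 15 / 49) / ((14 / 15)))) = 45276 / 905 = 50.03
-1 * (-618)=618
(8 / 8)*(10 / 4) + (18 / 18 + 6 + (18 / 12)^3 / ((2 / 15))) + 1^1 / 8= 559 / 16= 34.94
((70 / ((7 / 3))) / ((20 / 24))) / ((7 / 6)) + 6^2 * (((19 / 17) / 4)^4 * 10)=618348267 / 18708704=33.05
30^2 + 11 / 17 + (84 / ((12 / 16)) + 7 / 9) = 155054 / 153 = 1013.42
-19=-19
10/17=0.59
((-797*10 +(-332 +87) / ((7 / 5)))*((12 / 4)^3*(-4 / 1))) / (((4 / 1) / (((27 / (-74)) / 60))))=-395847 / 296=-1337.32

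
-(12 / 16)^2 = -9 / 16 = -0.56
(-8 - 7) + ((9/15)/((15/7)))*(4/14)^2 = -2621/175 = -14.98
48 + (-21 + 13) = 40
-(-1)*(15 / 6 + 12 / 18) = 19 / 6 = 3.17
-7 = -7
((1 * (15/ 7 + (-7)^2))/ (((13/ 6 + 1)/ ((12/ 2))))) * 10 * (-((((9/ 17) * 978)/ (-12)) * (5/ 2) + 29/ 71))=16716154860/ 160531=104130.39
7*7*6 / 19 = 294 / 19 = 15.47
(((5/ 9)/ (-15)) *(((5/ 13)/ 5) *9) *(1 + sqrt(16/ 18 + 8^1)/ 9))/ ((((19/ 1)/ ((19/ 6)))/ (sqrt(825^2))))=-275/ 78-550 *sqrt(5)/ 1053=-4.69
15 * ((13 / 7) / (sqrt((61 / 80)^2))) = 15600 / 427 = 36.53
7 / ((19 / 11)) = 4.05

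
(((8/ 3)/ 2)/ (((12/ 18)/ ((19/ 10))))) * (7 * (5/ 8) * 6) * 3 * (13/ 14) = 2223/ 8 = 277.88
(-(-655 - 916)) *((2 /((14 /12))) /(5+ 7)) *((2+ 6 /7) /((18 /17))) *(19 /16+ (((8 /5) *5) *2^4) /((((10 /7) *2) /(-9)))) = -858923827 /3528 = -243459.13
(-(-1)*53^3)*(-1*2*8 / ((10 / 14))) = -16674224 / 5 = -3334844.80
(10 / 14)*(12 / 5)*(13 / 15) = 52 / 35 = 1.49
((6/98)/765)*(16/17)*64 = 1024/212415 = 0.00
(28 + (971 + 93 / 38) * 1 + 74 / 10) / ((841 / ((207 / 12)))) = 13225989 / 639160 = 20.69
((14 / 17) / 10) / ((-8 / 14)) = -49 / 340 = -0.14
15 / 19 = 0.79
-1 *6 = -6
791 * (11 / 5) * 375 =652575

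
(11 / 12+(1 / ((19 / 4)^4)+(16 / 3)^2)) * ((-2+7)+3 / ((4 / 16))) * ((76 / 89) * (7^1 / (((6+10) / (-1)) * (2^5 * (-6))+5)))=964309591 / 994424679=0.97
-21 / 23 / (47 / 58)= -1218 / 1081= -1.13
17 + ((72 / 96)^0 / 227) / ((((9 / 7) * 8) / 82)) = 139211 / 8172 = 17.04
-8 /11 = -0.73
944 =944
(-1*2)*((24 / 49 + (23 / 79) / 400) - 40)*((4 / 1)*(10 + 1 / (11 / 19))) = 7891765017 / 2129050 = 3706.71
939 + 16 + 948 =1903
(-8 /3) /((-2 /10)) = 40 /3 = 13.33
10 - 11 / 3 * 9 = -23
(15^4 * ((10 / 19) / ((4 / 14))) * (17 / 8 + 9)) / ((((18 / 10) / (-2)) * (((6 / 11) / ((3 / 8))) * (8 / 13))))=-12528140625 / 9728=-1287843.40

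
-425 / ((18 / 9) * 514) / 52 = -425 / 53456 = -0.01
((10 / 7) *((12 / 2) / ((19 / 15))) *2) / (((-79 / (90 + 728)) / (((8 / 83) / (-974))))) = 5889600 / 424703447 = 0.01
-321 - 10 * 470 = -5021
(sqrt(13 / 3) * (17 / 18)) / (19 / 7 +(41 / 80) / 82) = 9520 * sqrt(39) / 82269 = 0.72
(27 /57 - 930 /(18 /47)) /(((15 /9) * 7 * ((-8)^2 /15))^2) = -934119 /953344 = -0.98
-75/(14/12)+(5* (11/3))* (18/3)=320/7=45.71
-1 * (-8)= 8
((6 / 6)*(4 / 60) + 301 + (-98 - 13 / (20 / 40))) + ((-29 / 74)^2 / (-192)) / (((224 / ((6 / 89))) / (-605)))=9278544835787 / 52401377280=177.07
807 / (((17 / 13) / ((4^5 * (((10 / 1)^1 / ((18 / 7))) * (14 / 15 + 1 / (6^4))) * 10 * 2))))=189659375360 / 4131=45911250.39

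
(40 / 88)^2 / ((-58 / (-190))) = 2375 / 3509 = 0.68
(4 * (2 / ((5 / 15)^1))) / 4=6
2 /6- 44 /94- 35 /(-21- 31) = 3947 /7332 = 0.54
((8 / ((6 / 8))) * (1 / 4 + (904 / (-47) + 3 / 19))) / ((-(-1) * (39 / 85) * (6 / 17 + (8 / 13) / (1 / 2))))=-77737532 / 281295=-276.36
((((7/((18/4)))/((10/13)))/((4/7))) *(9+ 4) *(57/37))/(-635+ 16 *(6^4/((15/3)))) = 157339/7797084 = 0.02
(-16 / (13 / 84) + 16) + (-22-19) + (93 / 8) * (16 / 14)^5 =-23098819 / 218491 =-105.72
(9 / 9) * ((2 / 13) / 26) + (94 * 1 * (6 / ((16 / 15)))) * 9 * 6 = 9650747 / 338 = 28552.51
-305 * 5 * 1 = -1525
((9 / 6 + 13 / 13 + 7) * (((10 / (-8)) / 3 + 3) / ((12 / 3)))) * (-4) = -589 / 24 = -24.54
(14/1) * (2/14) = 2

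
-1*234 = -234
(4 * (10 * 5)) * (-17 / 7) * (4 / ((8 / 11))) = -18700 / 7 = -2671.43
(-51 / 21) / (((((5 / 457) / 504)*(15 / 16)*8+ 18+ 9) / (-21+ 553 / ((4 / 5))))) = -249944268 / 4145929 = -60.29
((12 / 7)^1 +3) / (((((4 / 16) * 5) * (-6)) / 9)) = -198 / 35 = -5.66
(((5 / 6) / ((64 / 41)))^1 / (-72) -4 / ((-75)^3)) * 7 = -7464401 / 144000000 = -0.05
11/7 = 1.57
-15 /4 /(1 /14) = -105 /2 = -52.50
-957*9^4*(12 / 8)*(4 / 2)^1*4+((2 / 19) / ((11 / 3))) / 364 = -2866031079909 / 38038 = -75346524.00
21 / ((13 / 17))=357 / 13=27.46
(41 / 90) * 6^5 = 3542.40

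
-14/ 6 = -7/ 3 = -2.33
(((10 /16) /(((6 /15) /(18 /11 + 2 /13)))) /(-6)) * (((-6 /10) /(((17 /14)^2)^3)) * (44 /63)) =172103680 /2824095573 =0.06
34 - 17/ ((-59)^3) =6982903/ 205379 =34.00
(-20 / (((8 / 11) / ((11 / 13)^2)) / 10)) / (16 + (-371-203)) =33275 / 94302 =0.35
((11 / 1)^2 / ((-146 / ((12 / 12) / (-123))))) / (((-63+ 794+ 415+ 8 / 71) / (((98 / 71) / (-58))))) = -5929 / 42378114468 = -0.00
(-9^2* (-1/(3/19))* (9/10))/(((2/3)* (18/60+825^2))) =4617/4537502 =0.00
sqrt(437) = 20.90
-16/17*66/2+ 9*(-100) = -15828/17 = -931.06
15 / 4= 3.75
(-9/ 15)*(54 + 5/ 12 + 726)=-1873/ 4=-468.25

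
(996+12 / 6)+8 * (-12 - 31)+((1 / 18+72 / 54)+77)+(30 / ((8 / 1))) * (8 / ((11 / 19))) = 155273 / 198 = 784.21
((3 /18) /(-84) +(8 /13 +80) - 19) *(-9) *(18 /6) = -1211073 /728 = -1663.56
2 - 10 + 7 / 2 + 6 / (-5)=-57 / 10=-5.70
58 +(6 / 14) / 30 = 4061 / 70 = 58.01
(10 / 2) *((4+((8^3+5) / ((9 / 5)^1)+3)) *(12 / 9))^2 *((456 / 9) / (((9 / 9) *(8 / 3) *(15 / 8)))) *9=17052950528 / 243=70176751.14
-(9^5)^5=-717897987691852588770249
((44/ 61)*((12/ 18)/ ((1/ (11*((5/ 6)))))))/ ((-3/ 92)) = -222640/ 1647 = -135.18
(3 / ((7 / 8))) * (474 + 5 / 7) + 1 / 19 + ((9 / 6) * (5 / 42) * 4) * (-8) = 1510017 / 931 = 1621.93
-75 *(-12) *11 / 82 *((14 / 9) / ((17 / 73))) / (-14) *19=-762850 / 697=-1094.48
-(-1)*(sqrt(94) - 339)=-329.30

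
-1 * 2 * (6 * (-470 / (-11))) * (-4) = 22560 / 11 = 2050.91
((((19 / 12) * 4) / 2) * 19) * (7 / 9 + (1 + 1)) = 167.13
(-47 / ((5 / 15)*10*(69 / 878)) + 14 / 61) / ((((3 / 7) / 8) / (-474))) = 11121962544 / 7015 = 1585454.39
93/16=5.81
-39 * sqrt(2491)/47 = -41.41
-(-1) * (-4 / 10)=-2 / 5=-0.40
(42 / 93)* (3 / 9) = 14 / 93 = 0.15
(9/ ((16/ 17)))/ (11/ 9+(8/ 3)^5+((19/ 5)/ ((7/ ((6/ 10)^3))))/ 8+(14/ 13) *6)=0.07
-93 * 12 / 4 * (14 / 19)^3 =-765576 / 6859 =-111.62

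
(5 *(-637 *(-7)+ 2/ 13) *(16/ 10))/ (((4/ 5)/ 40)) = 23187600/ 13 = 1783661.54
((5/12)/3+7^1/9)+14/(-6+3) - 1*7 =-43/4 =-10.75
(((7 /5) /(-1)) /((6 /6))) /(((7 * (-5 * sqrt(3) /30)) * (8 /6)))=3 * sqrt(3) /10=0.52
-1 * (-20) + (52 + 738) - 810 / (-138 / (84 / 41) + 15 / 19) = 14558130 / 17707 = 822.17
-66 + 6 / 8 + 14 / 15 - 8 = -4339 / 60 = -72.32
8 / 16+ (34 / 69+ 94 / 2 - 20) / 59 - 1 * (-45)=374255 / 8142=45.97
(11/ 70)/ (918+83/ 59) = 649/ 3797150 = 0.00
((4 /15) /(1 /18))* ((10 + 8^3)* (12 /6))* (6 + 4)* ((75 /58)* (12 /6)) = 129600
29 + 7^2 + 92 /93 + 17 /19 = 141155 /1767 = 79.88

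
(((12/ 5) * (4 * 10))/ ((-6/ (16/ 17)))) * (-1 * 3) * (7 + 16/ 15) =30976/ 85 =364.42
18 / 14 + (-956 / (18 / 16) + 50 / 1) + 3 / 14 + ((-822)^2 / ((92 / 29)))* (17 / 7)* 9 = 13488731177 / 2898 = 4654496.61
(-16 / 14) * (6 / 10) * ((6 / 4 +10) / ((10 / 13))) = -1794 / 175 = -10.25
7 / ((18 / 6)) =7 / 3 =2.33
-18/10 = -9/5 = -1.80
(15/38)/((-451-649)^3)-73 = -738438800003/10115600000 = -73.00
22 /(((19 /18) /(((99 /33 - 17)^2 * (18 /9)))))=155232 /19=8170.11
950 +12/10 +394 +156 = 7506/5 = 1501.20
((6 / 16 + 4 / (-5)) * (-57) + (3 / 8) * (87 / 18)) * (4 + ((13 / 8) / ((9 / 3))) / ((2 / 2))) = 227047 / 1920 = 118.25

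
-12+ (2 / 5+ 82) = 352 / 5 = 70.40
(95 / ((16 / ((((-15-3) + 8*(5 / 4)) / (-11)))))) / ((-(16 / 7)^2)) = -4655 / 5632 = -0.83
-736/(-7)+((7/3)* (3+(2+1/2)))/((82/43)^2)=30689795/282408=108.67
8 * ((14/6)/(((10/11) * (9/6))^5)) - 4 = -93644/2278125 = -0.04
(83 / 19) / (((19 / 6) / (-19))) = -498 / 19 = -26.21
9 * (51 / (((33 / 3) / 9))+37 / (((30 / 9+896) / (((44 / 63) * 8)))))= 39223929 / 103873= 377.61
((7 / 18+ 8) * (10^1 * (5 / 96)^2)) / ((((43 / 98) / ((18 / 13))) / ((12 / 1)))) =8.62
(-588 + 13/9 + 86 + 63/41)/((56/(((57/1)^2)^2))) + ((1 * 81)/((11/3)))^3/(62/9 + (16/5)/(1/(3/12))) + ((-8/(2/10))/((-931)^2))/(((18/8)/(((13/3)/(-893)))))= -74234291770394284079167609/789191850047003172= -94063682.70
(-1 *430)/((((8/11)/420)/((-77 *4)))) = 76484100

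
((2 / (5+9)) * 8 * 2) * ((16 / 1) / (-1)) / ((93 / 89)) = -22784 / 651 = -35.00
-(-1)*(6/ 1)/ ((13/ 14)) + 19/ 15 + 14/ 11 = 19307/ 2145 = 9.00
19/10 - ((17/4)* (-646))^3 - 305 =827797916731/40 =20694947918.28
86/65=1.32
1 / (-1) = -1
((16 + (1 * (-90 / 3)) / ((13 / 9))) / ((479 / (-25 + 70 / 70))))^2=0.06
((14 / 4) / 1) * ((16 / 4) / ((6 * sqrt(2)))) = 1.65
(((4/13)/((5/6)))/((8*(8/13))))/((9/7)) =7/120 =0.06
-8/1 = -8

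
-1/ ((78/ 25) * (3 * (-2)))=25/ 468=0.05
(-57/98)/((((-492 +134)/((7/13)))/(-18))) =-513/32578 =-0.02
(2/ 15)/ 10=1/ 75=0.01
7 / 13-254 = -3295 / 13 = -253.46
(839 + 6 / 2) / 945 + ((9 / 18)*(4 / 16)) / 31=209761 / 234360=0.90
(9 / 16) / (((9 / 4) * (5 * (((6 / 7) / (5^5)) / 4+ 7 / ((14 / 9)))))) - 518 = -203961233 / 393756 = -517.99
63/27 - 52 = -149/3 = -49.67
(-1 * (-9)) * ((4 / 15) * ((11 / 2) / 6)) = 11 / 5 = 2.20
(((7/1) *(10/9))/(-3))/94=-35/1269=-0.03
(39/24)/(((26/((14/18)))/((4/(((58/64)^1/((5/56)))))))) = 5/261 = 0.02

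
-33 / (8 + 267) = -3 / 25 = -0.12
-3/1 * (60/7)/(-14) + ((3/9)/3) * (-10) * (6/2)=-220/147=-1.50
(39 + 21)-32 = 28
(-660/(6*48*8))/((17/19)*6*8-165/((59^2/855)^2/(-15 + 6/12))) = -12662642245/8278720418592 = -0.00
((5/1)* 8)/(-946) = -20/473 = -0.04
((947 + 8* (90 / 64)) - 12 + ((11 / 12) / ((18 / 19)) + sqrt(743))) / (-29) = -204599 / 6264 - sqrt(743) / 29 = -33.60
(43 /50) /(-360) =-0.00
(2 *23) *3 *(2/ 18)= 46/ 3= 15.33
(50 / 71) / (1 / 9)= 6.34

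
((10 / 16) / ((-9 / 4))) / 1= -5 / 18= -0.28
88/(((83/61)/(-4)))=-21472/83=-258.70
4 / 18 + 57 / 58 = 629 / 522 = 1.20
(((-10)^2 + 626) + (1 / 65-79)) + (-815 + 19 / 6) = -64279 / 390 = -164.82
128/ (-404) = -0.32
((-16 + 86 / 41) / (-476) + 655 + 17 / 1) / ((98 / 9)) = 59018949 / 956284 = 61.72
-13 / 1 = -13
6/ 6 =1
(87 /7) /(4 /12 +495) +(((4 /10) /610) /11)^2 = 73445573527 /2927129301250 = 0.03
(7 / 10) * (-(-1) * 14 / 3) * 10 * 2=196 / 3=65.33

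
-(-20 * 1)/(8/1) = 5/2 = 2.50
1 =1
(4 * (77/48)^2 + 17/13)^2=7546223161/56070144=134.59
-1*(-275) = 275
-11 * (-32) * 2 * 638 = 449152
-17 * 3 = -51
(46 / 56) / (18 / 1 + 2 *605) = 23 / 34384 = 0.00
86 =86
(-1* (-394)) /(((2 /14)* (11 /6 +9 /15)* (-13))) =-82740 /949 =-87.19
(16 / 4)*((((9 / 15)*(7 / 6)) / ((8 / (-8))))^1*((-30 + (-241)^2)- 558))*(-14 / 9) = 11268628 / 45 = 250413.96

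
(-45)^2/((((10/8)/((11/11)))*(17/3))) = 285.88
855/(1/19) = 16245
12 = 12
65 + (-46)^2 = 2181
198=198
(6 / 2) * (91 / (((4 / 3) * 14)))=117 / 8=14.62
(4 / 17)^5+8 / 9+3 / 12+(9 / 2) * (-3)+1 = -11.36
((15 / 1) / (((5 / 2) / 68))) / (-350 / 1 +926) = 17 / 24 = 0.71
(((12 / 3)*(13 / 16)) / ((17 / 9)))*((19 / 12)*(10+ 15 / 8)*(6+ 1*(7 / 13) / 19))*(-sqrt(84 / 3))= -424365*sqrt(7) / 1088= -1031.95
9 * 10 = 90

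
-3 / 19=-0.16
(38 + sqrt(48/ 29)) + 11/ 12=4* sqrt(87)/ 29 + 467/ 12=40.20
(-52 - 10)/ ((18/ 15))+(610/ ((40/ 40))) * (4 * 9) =65725/ 3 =21908.33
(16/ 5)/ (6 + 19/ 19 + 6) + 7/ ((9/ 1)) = 599/ 585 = 1.02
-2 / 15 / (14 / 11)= -11 / 105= -0.10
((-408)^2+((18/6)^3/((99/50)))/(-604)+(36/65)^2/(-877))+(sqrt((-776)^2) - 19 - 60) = 2057599452778963/12309089650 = 167160.98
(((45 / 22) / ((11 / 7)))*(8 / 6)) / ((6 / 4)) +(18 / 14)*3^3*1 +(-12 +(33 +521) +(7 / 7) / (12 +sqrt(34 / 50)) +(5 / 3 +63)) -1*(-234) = 7981117289 / 9104403 -5*sqrt(17) / 3583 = 876.62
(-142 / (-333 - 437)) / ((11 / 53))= 3763 / 4235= 0.89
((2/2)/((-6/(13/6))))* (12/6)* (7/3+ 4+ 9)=-299/27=-11.07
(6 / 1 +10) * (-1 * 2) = -32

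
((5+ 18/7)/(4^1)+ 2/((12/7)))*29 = 88.73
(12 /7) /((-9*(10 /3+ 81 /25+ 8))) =-0.01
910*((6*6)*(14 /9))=50960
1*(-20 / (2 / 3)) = -30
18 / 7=2.57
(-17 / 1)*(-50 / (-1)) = -850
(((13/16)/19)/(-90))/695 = -13/19015200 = -0.00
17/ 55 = 0.31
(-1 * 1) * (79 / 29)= -79 / 29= -2.72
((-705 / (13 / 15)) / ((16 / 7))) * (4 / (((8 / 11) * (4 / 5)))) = -4071375 / 1664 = -2446.74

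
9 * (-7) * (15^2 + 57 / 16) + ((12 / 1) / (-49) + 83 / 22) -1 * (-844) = -116871669 / 8624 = -13551.91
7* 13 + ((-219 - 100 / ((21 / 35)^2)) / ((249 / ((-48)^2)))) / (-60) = 626029 / 3735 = 167.61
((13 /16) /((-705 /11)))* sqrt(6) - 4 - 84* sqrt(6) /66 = -4 - 159493* sqrt(6) /124080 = -7.15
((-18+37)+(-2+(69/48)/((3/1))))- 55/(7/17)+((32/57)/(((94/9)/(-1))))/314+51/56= -5425926965/47107536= -115.18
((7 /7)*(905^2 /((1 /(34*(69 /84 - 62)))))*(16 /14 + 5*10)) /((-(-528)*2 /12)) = -4269298037475 /4312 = -990096947.47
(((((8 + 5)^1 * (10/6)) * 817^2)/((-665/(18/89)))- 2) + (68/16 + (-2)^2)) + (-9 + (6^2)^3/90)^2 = 15892492403/62300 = 255096.19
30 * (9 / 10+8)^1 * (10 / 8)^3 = 33375 / 64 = 521.48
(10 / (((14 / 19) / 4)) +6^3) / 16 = 473 / 28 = 16.89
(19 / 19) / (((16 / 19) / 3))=3.56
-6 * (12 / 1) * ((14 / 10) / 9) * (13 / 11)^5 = -20792408 / 805255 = -25.82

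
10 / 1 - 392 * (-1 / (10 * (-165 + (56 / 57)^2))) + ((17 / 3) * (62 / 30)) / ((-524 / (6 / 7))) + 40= 729286789769 / 14661426990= 49.74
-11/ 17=-0.65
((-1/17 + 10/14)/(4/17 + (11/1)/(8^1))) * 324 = 67392/511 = 131.88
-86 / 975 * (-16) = 1376 / 975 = 1.41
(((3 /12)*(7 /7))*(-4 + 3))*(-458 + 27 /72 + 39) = 3349 /32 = 104.66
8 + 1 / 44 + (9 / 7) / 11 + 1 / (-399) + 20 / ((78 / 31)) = 1223745 / 76076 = 16.09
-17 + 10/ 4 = -29/ 2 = -14.50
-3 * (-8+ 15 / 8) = 147 / 8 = 18.38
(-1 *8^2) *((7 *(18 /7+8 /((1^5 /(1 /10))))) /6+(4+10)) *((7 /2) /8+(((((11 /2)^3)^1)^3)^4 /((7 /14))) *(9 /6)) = -4989306638005326563397679165631119656139 /3221225472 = -1548884634551072668097193000000.00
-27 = -27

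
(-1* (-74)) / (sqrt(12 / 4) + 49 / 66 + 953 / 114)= 132396693 / 15695231 - 14545773* sqrt(3) / 15695231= 6.83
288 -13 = 275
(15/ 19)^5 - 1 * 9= -21525516/ 2476099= -8.69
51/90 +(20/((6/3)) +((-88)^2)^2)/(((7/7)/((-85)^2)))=12998399095517/30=433279969850.57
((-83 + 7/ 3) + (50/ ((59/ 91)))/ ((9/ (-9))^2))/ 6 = -0.59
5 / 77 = 0.06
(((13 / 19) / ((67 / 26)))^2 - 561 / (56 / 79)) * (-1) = 71813827087 / 90749624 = 791.34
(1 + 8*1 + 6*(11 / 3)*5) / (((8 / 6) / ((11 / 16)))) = 61.36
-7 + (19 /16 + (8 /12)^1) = -5.15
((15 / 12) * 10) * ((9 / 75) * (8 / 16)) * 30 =45 / 2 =22.50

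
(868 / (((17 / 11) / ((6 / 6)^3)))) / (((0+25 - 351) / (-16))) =76384 / 2771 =27.57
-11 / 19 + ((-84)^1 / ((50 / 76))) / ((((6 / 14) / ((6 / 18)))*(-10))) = 66631 / 7125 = 9.35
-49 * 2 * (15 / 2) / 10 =-147 / 2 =-73.50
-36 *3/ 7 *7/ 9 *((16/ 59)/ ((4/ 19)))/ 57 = -16/ 59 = -0.27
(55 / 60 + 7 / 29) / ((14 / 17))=6851 / 4872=1.41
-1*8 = -8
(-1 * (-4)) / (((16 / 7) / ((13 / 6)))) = 3.79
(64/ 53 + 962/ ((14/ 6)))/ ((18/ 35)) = 383515/ 477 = 804.01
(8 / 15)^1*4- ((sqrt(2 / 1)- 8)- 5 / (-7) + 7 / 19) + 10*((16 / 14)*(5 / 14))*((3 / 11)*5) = 2245312 / 153615- sqrt(2) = 13.20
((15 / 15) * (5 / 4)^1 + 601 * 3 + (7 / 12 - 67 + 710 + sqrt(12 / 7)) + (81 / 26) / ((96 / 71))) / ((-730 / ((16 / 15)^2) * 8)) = -6115543 / 12811500 - 32 * sqrt(21) / 574875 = -0.48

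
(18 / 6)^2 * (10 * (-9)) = -810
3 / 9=1 / 3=0.33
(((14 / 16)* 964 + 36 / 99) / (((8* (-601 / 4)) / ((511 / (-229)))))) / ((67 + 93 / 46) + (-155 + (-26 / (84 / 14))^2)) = -1963750005 / 84237480998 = -0.02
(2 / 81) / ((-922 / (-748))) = 748 / 37341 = 0.02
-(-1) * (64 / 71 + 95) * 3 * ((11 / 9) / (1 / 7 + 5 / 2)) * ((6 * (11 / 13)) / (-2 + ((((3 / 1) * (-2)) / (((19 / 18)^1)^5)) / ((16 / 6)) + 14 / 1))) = 2040030729011 / 31055041095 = 65.69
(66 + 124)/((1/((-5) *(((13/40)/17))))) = -1235/68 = -18.16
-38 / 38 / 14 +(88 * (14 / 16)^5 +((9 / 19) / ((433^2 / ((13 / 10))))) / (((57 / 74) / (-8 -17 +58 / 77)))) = 4809919291846869 / 106734217891840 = 45.06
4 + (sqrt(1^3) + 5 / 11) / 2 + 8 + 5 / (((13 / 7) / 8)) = 4900 / 143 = 34.27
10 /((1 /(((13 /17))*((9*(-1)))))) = -1170 /17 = -68.82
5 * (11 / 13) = 55 / 13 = 4.23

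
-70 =-70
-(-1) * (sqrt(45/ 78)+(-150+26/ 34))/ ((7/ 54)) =-1145.38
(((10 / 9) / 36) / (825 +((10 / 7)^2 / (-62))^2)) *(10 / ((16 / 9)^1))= 2307361 / 10964593872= 0.00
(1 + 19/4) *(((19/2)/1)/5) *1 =437/40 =10.92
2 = 2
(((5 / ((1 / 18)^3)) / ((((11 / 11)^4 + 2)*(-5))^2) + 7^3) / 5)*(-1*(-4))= 9452 / 25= 378.08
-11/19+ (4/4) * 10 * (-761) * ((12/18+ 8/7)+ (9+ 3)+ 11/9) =-136927423/1197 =-114392.17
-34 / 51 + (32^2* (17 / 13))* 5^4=32639974 / 39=836922.41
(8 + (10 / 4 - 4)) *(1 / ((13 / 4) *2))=1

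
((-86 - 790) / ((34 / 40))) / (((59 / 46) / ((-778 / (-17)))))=-627005760 / 17051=-36772.37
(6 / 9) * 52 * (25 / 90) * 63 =1820 / 3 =606.67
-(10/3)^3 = -1000/27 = -37.04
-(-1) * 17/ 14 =17/ 14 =1.21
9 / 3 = 3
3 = 3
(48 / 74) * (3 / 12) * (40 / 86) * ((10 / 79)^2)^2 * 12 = 14400000 / 61969578871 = 0.00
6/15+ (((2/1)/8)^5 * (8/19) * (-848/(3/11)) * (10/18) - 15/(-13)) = 225029/266760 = 0.84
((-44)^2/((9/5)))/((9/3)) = 9680/27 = 358.52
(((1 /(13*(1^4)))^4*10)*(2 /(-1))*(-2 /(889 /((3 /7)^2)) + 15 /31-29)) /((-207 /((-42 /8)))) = 192542410 /380175385317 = 0.00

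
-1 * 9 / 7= -9 / 7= -1.29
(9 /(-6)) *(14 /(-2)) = 10.50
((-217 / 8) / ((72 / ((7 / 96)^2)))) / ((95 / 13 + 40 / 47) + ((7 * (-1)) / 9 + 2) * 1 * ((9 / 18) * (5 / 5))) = -6496763 / 28444557312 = -0.00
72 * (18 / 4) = 324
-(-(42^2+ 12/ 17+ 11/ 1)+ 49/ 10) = 301037/ 170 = 1770.81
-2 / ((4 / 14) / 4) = -28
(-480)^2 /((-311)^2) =230400 /96721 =2.38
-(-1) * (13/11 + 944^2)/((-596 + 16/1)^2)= 9802509/3700400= 2.65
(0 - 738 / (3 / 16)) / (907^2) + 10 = 8222554 / 822649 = 10.00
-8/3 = -2.67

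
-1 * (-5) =5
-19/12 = -1.58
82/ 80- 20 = -759/ 40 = -18.98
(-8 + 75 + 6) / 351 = 73 / 351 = 0.21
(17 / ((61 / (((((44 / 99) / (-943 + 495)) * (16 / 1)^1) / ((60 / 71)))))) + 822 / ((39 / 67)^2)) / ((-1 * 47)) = -94536519977 / 1831496940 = -51.62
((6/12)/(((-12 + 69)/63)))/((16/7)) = 147/608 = 0.24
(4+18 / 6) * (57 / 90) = 133 / 30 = 4.43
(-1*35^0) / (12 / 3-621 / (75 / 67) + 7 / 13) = 0.00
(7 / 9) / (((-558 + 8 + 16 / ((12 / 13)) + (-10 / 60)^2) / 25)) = -28 / 767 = -0.04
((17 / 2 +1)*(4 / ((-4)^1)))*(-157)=2983 / 2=1491.50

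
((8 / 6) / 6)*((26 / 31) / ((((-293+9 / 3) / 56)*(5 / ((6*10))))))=-5824 / 13485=-0.43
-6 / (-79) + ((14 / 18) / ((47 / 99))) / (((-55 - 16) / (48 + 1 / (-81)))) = -22022839 / 21353463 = -1.03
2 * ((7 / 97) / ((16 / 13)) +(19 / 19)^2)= 1643 / 776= 2.12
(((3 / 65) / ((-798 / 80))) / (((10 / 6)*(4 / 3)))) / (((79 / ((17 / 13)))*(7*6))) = -51 / 62148905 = -0.00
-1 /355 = -0.00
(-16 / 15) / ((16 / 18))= -6 / 5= -1.20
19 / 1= 19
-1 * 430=-430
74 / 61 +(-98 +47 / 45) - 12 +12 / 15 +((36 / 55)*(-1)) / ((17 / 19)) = -11054135 / 102663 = -107.67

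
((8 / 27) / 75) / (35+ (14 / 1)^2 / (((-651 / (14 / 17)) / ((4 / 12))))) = 4216 / 37262925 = 0.00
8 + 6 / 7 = 62 / 7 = 8.86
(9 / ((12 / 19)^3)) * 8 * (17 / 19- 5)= -4693 / 4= -1173.25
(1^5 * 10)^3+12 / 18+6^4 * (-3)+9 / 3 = -8653 / 3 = -2884.33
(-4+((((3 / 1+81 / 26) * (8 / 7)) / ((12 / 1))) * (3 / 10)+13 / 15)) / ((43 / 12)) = -16154 / 19565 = -0.83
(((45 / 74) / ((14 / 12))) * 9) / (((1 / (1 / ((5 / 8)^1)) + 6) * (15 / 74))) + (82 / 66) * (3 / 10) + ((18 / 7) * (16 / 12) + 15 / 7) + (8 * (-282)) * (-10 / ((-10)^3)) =-2677663 / 204050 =-13.12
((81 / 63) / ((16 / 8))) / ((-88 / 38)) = -171 / 616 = -0.28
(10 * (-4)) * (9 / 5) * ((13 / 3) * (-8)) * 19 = 47424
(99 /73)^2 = 9801 /5329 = 1.84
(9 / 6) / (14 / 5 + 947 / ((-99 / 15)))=-495 / 46426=-0.01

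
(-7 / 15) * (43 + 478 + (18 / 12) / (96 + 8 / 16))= -703892 / 2895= -243.14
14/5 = 2.80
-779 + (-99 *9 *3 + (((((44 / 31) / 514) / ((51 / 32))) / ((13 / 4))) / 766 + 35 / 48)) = -111713624708713 / 32368837488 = -3451.27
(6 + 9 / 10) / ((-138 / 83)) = -83 / 20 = -4.15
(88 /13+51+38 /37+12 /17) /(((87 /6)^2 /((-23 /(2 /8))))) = -179050032 /6876857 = -26.04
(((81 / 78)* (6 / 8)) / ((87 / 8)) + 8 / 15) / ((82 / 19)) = 64999 / 463710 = 0.14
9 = 9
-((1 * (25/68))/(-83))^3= 15625/179788129984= 0.00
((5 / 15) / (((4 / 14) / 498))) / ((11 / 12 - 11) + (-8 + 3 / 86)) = -299796 / 9313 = -32.19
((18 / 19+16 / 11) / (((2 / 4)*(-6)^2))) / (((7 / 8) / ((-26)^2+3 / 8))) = 194023 / 1881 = 103.15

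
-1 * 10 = -10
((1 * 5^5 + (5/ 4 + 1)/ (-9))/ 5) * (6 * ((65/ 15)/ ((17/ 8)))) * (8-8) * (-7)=0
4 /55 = 0.07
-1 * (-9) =9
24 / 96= 1 / 4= 0.25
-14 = -14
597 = 597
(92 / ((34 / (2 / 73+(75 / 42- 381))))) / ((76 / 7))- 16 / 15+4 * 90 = 264.43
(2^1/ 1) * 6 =12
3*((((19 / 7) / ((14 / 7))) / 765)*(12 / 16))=19 / 4760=0.00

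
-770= -770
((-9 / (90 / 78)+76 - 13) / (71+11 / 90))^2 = 24681024 / 40972801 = 0.60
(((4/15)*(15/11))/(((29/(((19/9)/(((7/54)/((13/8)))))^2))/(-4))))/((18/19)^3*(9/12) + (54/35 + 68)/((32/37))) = -301291726320/695140382783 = -0.43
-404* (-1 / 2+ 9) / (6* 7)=-1717 / 21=-81.76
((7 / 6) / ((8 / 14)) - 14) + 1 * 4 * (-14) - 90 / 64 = -6659 / 96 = -69.36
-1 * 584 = -584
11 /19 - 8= -7.42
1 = 1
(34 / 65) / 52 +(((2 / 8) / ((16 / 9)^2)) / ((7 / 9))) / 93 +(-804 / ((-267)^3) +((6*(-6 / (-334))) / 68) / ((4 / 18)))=61987490961891617 / 3382161342609853440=0.02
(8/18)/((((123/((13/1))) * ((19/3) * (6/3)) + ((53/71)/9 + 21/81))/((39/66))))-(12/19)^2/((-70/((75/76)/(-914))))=787620103782/361464448787057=0.00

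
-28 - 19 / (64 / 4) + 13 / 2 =-363 / 16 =-22.69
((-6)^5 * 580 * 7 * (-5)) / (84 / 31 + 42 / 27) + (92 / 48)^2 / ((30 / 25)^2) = 3261545758265 / 88128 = 37009188.43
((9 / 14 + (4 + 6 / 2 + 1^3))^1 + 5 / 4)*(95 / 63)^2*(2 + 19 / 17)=132496025 / 1889244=70.13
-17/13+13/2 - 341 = -8731/26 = -335.81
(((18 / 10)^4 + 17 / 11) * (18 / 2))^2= 555269386896 / 47265625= 11747.85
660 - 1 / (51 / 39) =11207 / 17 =659.24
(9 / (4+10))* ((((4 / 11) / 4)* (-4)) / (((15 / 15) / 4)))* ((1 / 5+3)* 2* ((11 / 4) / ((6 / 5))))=-96 / 7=-13.71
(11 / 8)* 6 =33 / 4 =8.25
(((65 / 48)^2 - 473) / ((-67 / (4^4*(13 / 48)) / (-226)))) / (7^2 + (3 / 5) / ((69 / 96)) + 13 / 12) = -183390261145 / 84742002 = -2164.10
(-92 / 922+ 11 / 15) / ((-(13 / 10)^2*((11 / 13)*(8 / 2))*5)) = -337 / 15213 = -0.02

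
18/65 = 0.28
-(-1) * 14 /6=2.33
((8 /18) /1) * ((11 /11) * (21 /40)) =7 /30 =0.23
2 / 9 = 0.22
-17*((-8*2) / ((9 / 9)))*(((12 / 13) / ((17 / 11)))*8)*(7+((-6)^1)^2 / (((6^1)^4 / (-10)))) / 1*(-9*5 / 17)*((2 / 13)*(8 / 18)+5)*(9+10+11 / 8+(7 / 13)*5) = -302958386720 / 112047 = -2703850.94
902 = 902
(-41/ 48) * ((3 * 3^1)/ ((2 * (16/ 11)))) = -2.64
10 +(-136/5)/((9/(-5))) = 226/9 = 25.11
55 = 55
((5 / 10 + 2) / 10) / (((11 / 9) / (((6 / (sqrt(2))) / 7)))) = 0.12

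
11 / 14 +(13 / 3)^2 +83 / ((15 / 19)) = 78559 / 630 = 124.70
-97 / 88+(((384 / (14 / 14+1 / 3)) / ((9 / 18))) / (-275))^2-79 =-45807667 / 605000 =-75.72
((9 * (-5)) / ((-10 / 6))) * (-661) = -17847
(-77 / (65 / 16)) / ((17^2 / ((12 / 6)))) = -2464 / 18785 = -0.13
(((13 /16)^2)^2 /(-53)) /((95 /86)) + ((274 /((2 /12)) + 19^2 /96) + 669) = 1146701534191 /494960640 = 2316.75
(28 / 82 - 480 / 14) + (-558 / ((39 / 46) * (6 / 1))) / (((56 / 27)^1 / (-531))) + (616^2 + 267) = 869370427 / 2132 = 407772.25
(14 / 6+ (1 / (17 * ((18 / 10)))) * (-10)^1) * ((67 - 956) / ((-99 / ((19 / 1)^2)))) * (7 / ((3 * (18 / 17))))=689676421 / 48114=14334.22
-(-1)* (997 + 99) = 1096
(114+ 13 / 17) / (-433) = -1951 / 7361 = -0.27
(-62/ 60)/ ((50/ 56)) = -434/ 375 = -1.16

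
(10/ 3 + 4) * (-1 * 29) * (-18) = 3828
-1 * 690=-690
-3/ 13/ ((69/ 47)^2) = -0.11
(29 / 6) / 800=29 / 4800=0.01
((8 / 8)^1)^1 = 1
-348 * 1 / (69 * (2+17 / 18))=-2088 / 1219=-1.71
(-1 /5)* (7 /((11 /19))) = -133 /55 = -2.42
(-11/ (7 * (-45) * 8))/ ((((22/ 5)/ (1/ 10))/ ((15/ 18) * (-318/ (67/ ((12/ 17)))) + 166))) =0.02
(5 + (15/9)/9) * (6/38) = 140/171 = 0.82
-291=-291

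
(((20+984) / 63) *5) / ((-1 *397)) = -5020 / 25011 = -0.20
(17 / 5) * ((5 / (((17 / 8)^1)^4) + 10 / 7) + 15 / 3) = 22.69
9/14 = 0.64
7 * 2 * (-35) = -490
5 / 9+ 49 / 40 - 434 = -155599 / 360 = -432.22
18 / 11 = 1.64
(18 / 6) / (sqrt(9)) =1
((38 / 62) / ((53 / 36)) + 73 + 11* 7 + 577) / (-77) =-170735 / 18073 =-9.45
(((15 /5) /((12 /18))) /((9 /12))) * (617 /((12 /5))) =3085 /2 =1542.50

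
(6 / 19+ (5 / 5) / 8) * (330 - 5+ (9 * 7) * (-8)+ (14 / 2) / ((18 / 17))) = -207901 / 2736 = -75.99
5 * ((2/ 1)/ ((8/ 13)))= 65/ 4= 16.25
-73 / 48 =-1.52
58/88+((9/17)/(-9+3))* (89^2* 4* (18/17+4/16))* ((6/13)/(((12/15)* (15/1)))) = -5788756/41327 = -140.07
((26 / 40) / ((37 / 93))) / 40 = 1209 / 29600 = 0.04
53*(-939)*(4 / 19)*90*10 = -179161200 / 19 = -9429536.84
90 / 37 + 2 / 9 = 884 / 333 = 2.65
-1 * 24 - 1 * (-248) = 224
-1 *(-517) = 517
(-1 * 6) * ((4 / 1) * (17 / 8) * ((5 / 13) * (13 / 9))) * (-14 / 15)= 238 / 9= 26.44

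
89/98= 0.91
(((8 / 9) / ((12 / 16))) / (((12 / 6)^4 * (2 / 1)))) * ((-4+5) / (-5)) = -1 / 135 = -0.01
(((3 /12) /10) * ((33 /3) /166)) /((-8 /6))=-33 /26560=-0.00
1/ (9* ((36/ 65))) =65/ 324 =0.20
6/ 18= 1/ 3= 0.33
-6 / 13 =-0.46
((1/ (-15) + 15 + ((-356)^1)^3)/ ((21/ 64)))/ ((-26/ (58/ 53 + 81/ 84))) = 254465526016/ 23373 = 10887157.23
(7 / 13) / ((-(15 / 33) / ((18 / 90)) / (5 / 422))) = -77 / 27430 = -0.00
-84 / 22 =-42 / 11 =-3.82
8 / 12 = 0.67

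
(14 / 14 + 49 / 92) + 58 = 59.53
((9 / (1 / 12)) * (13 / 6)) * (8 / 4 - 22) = -4680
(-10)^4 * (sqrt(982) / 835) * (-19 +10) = -18000 * sqrt(982) / 167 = -3377.63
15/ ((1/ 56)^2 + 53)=15680/ 55403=0.28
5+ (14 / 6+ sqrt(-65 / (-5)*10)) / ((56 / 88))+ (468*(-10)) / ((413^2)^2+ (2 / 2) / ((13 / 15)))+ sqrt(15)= sqrt(15)+ 2458424682272 / 283664391681+ 11*sqrt(130) / 7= 30.46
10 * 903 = 9030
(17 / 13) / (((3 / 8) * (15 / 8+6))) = 1088 / 2457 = 0.44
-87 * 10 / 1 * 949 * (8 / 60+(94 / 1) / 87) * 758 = -759625152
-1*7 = -7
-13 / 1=-13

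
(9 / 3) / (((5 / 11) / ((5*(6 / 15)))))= 66 / 5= 13.20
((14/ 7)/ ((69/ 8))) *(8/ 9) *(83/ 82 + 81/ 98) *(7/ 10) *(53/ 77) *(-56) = -100240384/ 9802485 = -10.23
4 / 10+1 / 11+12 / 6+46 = 2667 / 55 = 48.49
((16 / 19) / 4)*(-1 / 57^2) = -4 / 61731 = -0.00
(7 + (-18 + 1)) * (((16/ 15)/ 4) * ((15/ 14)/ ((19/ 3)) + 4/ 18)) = -3748/ 3591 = -1.04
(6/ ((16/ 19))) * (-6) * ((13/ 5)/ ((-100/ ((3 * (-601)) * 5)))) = -4008069/ 400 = -10020.17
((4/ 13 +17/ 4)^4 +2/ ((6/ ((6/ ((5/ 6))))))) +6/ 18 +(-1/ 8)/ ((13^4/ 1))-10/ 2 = 47075752991/ 109674240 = 429.23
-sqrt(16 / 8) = -sqrt(2) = -1.41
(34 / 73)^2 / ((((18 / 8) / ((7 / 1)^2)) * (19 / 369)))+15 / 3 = 9795871 / 101251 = 96.75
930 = 930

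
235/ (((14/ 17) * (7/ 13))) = 51935/ 98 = 529.95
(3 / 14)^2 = 9 / 196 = 0.05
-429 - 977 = -1406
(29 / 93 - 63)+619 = 51737 / 93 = 556.31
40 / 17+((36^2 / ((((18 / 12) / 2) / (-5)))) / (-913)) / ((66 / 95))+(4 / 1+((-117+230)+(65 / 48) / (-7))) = 7617059077 / 57365616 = 132.78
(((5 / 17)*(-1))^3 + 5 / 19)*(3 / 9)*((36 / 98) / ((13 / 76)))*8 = 608640 / 447083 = 1.36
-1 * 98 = -98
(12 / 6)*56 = 112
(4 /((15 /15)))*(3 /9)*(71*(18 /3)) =568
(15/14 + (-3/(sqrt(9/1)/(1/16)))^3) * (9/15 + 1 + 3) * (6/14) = 2119197/1003520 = 2.11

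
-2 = -2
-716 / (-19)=716 / 19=37.68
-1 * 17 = -17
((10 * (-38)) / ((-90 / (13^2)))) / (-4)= -3211 / 18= -178.39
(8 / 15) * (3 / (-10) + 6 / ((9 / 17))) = 1324 / 225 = 5.88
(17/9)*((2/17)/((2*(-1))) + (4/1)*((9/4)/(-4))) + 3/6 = -139/36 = -3.86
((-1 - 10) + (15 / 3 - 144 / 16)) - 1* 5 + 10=-10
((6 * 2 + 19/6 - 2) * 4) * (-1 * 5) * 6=-1580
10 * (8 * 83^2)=551120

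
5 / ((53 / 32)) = 160 / 53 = 3.02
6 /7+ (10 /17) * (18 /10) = 228 /119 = 1.92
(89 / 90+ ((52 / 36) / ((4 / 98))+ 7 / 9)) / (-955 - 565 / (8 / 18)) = -6688 / 400725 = -0.02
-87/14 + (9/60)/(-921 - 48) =-281017/45220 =-6.21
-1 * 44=-44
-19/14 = -1.36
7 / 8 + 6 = 55 / 8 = 6.88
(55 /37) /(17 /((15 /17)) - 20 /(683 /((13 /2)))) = 51225 /657379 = 0.08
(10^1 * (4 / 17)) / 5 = 8 / 17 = 0.47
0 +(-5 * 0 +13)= 13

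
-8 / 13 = -0.62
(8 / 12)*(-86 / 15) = -172 / 45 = -3.82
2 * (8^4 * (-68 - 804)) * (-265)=1893007360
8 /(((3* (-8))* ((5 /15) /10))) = -10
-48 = -48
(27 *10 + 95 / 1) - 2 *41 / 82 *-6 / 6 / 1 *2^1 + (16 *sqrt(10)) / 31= 16 *sqrt(10) / 31 + 367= 368.63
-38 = -38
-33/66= -1/2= -0.50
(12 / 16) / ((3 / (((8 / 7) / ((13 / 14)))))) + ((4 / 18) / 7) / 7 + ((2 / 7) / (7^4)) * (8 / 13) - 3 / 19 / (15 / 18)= 22945288 / 186809805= 0.12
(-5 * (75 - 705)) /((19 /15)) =47250 /19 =2486.84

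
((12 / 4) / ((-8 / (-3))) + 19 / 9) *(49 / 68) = 11417 / 4896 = 2.33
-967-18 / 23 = -22259 / 23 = -967.78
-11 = -11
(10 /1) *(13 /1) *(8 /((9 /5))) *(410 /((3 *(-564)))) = -533000 /3807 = -140.01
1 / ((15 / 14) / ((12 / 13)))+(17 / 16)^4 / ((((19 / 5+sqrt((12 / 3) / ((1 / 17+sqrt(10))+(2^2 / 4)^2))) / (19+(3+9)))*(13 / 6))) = (18350080*sqrt(17)+229051477*sqrt(18+17*sqrt(10))) / (2129920*(10*sqrt(17)+19*sqrt(18+17*sqrt(10)))) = 4.68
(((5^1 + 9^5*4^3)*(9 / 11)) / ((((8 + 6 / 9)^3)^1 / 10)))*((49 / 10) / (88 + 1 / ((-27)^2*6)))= 98411133136869 / 37208769884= 2644.84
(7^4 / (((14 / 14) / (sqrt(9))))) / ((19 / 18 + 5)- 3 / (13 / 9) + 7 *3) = 240786 / 835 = 288.37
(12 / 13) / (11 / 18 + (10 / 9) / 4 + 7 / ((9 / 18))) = 54 / 871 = 0.06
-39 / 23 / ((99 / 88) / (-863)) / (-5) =-89752 / 345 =-260.15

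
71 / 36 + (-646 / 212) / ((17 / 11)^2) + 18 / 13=877505 / 421668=2.08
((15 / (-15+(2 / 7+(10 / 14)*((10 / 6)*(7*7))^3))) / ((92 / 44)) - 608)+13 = -1006228513955 / 1691140412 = -595.00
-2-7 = -9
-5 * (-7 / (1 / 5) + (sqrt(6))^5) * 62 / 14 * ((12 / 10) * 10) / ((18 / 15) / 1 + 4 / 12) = 139500 / 23 - 1004400 * sqrt(6) / 161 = -9215.95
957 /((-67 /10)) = -9570 /67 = -142.84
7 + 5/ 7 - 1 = 47/ 7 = 6.71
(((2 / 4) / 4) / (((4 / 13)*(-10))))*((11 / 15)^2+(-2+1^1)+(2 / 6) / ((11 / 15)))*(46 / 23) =247 / 396000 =0.00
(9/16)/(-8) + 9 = 1143/128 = 8.93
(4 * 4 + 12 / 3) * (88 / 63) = 1760 / 63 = 27.94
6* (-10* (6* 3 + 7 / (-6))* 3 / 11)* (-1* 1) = 3030 / 11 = 275.45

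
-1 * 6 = -6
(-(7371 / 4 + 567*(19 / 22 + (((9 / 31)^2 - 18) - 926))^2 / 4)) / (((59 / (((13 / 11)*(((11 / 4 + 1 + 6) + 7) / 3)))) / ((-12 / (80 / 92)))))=4515427633316585312691 / 23207417794880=194568291.62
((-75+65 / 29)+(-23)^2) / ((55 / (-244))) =-3228364 / 1595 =-2024.05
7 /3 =2.33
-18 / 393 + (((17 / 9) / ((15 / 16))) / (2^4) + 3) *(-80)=-884674 / 3537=-250.12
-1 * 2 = -2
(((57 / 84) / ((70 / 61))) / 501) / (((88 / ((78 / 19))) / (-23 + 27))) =793 / 3600520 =0.00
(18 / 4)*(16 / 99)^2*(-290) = -37120 / 1089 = -34.09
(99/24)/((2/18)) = 297/8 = 37.12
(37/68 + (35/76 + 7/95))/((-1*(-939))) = 1161/1010990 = 0.00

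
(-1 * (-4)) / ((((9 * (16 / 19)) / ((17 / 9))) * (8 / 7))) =2261 / 2592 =0.87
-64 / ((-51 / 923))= 59072 / 51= 1158.27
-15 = -15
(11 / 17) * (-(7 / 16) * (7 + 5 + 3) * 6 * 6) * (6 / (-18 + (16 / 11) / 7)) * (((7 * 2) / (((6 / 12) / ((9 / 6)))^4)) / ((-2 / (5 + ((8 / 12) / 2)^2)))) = -695880801 / 4658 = -149394.76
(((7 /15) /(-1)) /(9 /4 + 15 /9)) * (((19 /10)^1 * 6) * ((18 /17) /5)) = -28728 /99875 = -0.29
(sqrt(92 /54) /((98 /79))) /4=79 * sqrt(138) /3528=0.26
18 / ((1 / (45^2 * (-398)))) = -14507100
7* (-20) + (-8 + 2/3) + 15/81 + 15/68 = -269759/1836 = -146.93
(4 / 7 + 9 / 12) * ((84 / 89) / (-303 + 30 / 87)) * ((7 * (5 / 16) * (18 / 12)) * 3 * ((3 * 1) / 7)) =-434565 / 24996896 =-0.02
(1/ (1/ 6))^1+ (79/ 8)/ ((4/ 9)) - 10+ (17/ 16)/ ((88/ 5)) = 25737/ 1408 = 18.28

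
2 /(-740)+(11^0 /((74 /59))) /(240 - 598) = -653 /132460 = -0.00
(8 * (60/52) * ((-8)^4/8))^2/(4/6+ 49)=11324620800/25181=449728.80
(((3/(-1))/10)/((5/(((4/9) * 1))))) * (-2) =4/75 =0.05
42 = 42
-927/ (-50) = 927/ 50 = 18.54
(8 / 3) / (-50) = -4 / 75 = -0.05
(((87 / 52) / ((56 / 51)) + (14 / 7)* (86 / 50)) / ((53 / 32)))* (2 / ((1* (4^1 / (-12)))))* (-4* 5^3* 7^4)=14873454120 / 689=21587016.14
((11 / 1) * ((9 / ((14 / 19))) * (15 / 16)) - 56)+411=107735 / 224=480.96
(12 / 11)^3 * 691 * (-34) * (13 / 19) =-527769216 / 25289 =-20869.52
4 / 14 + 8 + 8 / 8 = 65 / 7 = 9.29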